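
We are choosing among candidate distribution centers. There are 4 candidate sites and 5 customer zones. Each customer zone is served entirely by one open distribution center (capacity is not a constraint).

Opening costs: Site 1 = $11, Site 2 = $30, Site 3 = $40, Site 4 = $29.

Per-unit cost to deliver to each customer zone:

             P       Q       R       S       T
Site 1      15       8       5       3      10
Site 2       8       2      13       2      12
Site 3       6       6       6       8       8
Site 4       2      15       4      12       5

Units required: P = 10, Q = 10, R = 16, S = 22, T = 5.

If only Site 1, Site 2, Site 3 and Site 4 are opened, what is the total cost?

Total cost: 283

Each customer zone is assigned to its cheapest site among the open ones.
{Site 1, Site 2, Site 3, Site 4}: P→Site 4 2·10=20, Q→Site 2 2·10=20, R→Site 4 4·16=64, S→Site 2 2·22=44, T→Site 4 5·5=25. Service 173; fixed 110; total 283.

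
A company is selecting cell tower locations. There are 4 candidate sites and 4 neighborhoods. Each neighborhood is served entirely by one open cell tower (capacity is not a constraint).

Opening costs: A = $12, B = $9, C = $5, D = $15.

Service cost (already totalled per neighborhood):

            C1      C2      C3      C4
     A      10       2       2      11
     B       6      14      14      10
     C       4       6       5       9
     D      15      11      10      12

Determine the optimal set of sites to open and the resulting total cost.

For any fixed open set, each neighborhood goes to its cheapest open site; total = fixed + service.
{C}: C1→C 4, C2→C 6, C3→C 5, C4→C 9. Service 24; fixed 5; total 29.
{A, C}: service 17 + fixed 17 = 34
{A}: C1→A 10, C2→A 2, C3→A 2, C4→A 11. Service 25; fixed 12; total 37.
{A, B, C, D}: service 17 + fixed 41 = 58
No other subset beats 29.

Open C only; minimum total cost 29.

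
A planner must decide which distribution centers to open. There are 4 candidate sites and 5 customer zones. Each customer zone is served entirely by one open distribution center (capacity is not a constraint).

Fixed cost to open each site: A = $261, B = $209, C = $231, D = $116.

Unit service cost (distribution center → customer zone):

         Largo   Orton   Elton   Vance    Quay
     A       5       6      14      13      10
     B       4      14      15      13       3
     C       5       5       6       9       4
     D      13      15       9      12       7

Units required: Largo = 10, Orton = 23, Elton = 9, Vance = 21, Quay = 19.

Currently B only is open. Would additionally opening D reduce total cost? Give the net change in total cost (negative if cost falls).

Current service cost with {B}: 827.
Adding D: each customer zone re-picks its cheapest; new service cost 752, saving 75.
Extra fixed cost: 116. Net change = 116 − 75 = 41.
(Totals: 1036 → 1077.)

No — net change +41 (cost rises by 41).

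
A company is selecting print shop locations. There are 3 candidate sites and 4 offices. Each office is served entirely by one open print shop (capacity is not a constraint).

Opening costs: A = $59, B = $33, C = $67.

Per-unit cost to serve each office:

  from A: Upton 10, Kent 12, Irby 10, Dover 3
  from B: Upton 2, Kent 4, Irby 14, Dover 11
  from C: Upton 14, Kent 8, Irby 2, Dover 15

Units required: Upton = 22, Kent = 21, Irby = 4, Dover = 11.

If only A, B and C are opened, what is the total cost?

Each office is assigned to its cheapest site among the open ones.
{A, B, C}: Upton→B 2·22=44, Kent→B 4·21=84, Irby→C 2·4=8, Dover→A 3·11=33. Service 169; fixed 159; total 328.

Total cost: 328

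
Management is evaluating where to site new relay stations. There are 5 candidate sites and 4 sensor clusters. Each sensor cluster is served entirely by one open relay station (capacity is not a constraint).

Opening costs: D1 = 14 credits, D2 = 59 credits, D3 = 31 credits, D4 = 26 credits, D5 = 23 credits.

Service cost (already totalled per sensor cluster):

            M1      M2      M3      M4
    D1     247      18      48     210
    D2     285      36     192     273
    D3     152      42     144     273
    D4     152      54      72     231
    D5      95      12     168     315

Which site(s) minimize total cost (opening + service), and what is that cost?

Open D1 and D5; minimum total cost 402.

For any fixed open set, each sensor cluster goes to its cheapest open site; total = fixed + service.
{D1, D5}: M1→D5 95, M2→D5 12, M3→D1 48, M4→D1 210. Service 365; fixed 37; total 402.
{D1, D4, D5}: M1→D5 95, M2→D5 12, M3→D1 48, M4→D1 210. Service 365; fixed 63; total 428.
{D1, D3, D5}: M1→D5 95, M2→D5 12, M3→D1 48, M4→D1 210. Service 365; fixed 68; total 433.
{D1, D2, D3, D4, D5}: service 365 + fixed 153 = 518
No other subset beats 402.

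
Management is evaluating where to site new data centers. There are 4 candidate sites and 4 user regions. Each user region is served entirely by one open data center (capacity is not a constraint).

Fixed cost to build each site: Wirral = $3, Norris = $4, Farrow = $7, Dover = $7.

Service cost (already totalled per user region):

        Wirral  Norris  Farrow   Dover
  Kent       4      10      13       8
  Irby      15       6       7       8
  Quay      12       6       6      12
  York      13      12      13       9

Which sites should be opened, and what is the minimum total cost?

Open Wirral and Norris; minimum total cost 35.

For any fixed open set, each user region goes to its cheapest open site; total = fixed + service.
{Wirral, Norris}: Kent→Wirral 4, Irby→Norris 6, Quay→Norris 6, York→Norris 12. Service 28; fixed 7; total 35.
{Norris}: Kent→Norris 10, Irby→Norris 6, Quay→Norris 6, York→Norris 12. Service 34; fixed 4; total 38.
{Wirral, Norris, Dover}: Kent→Wirral 4, Irby→Norris 6, Quay→Norris 6, York→Dover 9. Service 25; fixed 14; total 39.
{Wirral, Norris, Farrow, Dover}: service 25 + fixed 21 = 46
(All 15 nonempty subsets were checked; Wirral and Norris is lowest.)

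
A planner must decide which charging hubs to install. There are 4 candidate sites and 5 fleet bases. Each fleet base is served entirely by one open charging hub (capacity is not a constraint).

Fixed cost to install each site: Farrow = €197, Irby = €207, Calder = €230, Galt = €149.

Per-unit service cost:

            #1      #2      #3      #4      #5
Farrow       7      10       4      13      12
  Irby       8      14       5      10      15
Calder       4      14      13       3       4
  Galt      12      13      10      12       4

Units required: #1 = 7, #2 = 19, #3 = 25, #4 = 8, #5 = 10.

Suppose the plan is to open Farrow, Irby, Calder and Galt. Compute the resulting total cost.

Total cost: 1165

Each fleet base is assigned to its cheapest site among the open ones.
{Farrow, Irby, Calder, Galt}: #1→Calder 4·7=28, #2→Farrow 10·19=190, #3→Farrow 4·25=100, #4→Calder 3·8=24, #5→Calder 4·10=40. Service 382; fixed 783; total 1165.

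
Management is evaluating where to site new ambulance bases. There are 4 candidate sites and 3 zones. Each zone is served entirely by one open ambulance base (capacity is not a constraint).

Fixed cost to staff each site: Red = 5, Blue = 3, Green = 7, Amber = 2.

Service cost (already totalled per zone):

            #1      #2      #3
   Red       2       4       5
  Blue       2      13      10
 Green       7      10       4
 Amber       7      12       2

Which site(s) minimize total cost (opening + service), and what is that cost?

Open Red and Amber; minimum total cost 15.

For any fixed open set, each zone goes to its cheapest open site; total = fixed + service.
{Red, Amber}: #1→Red 2, #2→Red 4, #3→Amber 2. Service 8; fixed 7; total 15.
{Red}: service 11 + fixed 5 = 16
{Red, Blue, Amber}: #1→Red 2, #2→Red 4, #3→Amber 2. Service 8; fixed 10; total 18.
{Red, Blue, Green, Amber}: service 8 + fixed 17 = 25
(All 15 nonempty subsets were checked; Red and Amber is lowest.)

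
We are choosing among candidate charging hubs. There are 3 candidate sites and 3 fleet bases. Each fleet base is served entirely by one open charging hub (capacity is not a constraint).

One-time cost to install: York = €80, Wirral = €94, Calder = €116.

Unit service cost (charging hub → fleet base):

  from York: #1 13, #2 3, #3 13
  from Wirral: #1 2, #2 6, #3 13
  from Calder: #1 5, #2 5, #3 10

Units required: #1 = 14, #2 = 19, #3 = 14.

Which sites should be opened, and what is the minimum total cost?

Open Wirral only; minimum total cost 418.

For any fixed open set, each fleet base goes to its cheapest open site; total = fixed + service.
{Wirral}: #1→Wirral 2·14=28, #2→Wirral 6·19=114, #3→Wirral 13·14=182. Service 324; fixed 94; total 418.
{Calder}: #1→Calder 5·14=70, #2→Calder 5·19=95, #3→Calder 10·14=140. Service 305; fixed 116; total 421.
{York, Wirral}: service 267 + fixed 174 = 441
{York, Wirral, Calder}: #1→Wirral 2·14=28, #2→York 3·19=57, #3→Calder 10·14=140. Service 225; fixed 290; total 515.
No other subset beats 418.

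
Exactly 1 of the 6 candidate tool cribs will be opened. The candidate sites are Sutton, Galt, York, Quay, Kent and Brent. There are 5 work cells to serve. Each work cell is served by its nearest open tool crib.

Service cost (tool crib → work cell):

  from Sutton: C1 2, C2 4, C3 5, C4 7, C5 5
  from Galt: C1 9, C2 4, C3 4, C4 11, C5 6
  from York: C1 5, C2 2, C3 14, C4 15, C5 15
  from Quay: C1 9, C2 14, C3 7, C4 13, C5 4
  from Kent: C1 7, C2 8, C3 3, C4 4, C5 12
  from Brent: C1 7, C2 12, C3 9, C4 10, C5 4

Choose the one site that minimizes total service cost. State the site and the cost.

Choose Sutton only; total service cost 23.

With exactly 1 open, each work cell uses its cheapest among the chosen.
{Sutton}: C1→Sutton 2, C2→Sutton 4, C3→Sutton 5, C4→Sutton 7, C5→Sutton 5. Service cost 23.
{Galt}: service cost 34
{Kent}: service cost 34
Among all 6 size-1 choices, {Sutton} is lowest.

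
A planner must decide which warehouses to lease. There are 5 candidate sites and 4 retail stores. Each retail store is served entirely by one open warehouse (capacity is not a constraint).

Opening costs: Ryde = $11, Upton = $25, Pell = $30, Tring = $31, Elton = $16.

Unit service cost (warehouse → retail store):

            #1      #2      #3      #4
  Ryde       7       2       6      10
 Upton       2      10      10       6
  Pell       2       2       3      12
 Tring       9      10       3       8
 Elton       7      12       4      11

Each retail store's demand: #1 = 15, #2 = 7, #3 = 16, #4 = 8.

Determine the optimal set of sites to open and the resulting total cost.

For any fixed open set, each retail store goes to its cheapest open site; total = fixed + service.
{Upton, Pell}: #1→Upton 2·15=30, #2→Pell 2·7=14, #3→Pell 3·16=48, #4→Upton 6·8=48. Service 140; fixed 55; total 195.
{Ryde, Upton, Pell}: service 140 + fixed 66 = 206
{Ryde, Upton, Tring}: #1→Upton 2·15=30, #2→Ryde 2·7=14, #3→Tring 3·16=48, #4→Upton 6·8=48. Service 140; fixed 67; total 207.
{Ryde, Upton, Pell, Tring, Elton}: service 140 + fixed 113 = 253
No other subset beats 195.

Open Upton and Pell; minimum total cost 195.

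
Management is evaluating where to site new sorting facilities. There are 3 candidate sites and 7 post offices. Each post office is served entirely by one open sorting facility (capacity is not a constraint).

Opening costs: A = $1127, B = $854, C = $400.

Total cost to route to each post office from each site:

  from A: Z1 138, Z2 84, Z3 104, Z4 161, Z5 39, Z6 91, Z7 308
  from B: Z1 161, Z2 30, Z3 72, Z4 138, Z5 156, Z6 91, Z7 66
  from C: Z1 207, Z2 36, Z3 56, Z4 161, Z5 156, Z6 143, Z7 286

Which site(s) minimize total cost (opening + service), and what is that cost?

For any fixed open set, each post office goes to its cheapest open site; total = fixed + service.
{C}: Z1→C 207, Z2→C 36, Z3→C 56, Z4→C 161, Z5→C 156, Z6→C 143, Z7→C 286. Service 1045; fixed 400; total 1445.
{B}: service 714 + fixed 854 = 1568
{B, C}: Z1→B 161, Z2→B 30, Z3→C 56, Z4→B 138, Z5→B 156, Z6→B 91, Z7→B 66. Service 698; fixed 1254; total 1952.
{A, B, C}: Z1→A 138, Z2→B 30, Z3→C 56, Z4→B 138, Z5→A 39, Z6→A 91, Z7→B 66. Service 558; fixed 2381; total 2939.
No other subset beats 1445.

Open C only; minimum total cost 1445.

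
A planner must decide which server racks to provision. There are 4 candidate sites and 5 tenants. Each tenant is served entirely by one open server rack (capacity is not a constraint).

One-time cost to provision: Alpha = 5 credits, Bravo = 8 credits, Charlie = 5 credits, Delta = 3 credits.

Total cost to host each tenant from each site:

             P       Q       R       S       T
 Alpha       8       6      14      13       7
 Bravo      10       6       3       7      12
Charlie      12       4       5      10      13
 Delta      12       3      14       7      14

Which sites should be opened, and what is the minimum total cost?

Open Alpha, Charlie and Delta; minimum total cost 43.

For any fixed open set, each tenant goes to its cheapest open site; total = fixed + service.
{Alpha, Charlie, Delta}: P→Alpha 8, Q→Delta 3, R→Charlie 5, S→Delta 7, T→Alpha 7. Service 30; fixed 13; total 43.
{Alpha, Bravo}: P→Alpha 8, Q→Alpha 6, R→Bravo 3, S→Bravo 7, T→Alpha 7. Service 31; fixed 13; total 44.
{Alpha, Bravo, Delta}: P→Alpha 8, Q→Delta 3, R→Bravo 3, S→Bravo 7, T→Alpha 7. Service 28; fixed 16; total 44.
{Alpha, Bravo, Charlie, Delta}: P→Alpha 8, Q→Delta 3, R→Bravo 3, S→Bravo 7, T→Alpha 7. Service 28; fixed 21; total 49.
No other subset beats 43.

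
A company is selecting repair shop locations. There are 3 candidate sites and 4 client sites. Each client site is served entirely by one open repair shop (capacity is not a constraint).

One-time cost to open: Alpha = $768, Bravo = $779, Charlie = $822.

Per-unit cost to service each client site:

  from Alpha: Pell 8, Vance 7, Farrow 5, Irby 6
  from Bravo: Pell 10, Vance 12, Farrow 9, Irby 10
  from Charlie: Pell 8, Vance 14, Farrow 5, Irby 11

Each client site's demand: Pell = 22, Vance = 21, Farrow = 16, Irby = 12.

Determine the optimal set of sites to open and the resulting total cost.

Open Alpha only; minimum total cost 1243.

For any fixed open set, each client site goes to its cheapest open site; total = fixed + service.
{Alpha}: Pell→Alpha 8·22=176, Vance→Alpha 7·21=147, Farrow→Alpha 5·16=80, Irby→Alpha 6·12=72. Service 475; fixed 768; total 1243.
{Charlie}: service 682 + fixed 822 = 1504
{Bravo}: service 736 + fixed 779 = 1515
{Alpha, Bravo, Charlie}: service 475 + fixed 2369 = 2844
No other subset beats 1243.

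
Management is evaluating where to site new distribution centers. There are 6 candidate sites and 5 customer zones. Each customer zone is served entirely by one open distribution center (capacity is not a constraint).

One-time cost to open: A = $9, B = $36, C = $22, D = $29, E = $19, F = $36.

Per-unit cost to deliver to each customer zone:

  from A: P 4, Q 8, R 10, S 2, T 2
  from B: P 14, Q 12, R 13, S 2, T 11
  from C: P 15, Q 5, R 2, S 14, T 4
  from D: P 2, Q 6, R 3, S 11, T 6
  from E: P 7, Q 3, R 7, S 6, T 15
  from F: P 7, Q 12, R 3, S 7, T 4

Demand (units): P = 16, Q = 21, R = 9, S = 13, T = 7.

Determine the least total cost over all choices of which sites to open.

Minimum total cost: 219

For any fixed open set, each customer zone goes to its cheapest open site; total = fixed + service.
{A, D, E}: P→D 2·16=32, Q→E 3·21=63, R→D 3·9=27, S→A 2·13=26, T→A 2·7=14. Service 162; fixed 57; total 219.
{A, C, D, E}: P→D 2·16=32, Q→E 3·21=63, R→C 2·9=18, S→A 2·13=26, T→A 2·7=14. Service 153; fixed 79; total 232.
{A, C, E}: P→A 4·16=64, Q→E 3·21=63, R→C 2·9=18, S→A 2·13=26, T→A 2·7=14. Service 185; fixed 50; total 235.
{A, B, C, D, E, F}: P→D 2·16=32, Q→E 3·21=63, R→C 2·9=18, S→A 2·13=26, T→A 2·7=14. Service 153; fixed 151; total 304.
No other subset beats 219.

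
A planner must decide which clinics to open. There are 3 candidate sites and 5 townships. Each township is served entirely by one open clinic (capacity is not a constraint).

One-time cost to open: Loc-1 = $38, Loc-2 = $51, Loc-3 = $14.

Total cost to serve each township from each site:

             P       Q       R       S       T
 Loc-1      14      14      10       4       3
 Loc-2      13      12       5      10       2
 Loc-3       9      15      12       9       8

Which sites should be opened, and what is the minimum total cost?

Open Loc-3 only; minimum total cost 67.

For any fixed open set, each township goes to its cheapest open site; total = fixed + service.
{Loc-3}: P→Loc-3 9, Q→Loc-3 15, R→Loc-3 12, S→Loc-3 9, T→Loc-3 8. Service 53; fixed 14; total 67.
{Loc-1}: service 45 + fixed 38 = 83
{Loc-1, Loc-3}: P→Loc-3 9, Q→Loc-1 14, R→Loc-1 10, S→Loc-1 4, T→Loc-1 3. Service 40; fixed 52; total 92.
{Loc-1, Loc-2, Loc-3}: P→Loc-3 9, Q→Loc-2 12, R→Loc-2 5, S→Loc-1 4, T→Loc-2 2. Service 32; fixed 103; total 135.
No other subset beats 67.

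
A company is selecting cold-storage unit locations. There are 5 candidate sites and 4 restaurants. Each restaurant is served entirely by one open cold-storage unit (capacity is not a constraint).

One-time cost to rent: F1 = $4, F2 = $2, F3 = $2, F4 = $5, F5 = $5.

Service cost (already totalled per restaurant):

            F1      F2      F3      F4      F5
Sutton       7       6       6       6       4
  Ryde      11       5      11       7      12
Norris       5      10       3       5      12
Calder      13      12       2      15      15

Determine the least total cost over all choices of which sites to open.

For any fixed open set, each restaurant goes to its cheapest open site; total = fixed + service.
{F2, F3}: Sutton→F2 6, Ryde→F2 5, Norris→F3 3, Calder→F3 2. Service 16; fixed 4; total 20.
{F2, F3, F5}: Sutton→F5 4, Ryde→F2 5, Norris→F3 3, Calder→F3 2. Service 14; fixed 9; total 23.
{F1, F2, F3}: service 16 + fixed 8 = 24
{F1, F2, F3, F4, F5}: Sutton→F5 4, Ryde→F2 5, Norris→F3 3, Calder→F3 2. Service 14; fixed 18; total 32.
No other subset beats 20.

Minimum total cost: 20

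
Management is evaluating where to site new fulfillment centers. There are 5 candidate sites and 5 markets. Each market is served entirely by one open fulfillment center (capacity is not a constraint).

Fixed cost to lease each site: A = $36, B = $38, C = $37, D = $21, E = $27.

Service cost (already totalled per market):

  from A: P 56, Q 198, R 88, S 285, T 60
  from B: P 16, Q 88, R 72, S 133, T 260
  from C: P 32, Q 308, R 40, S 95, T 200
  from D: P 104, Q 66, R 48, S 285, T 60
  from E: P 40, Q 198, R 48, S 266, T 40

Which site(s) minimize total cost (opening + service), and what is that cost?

For any fixed open set, each market goes to its cheapest open site; total = fixed + service.
{C, D}: P→C 32, Q→D 66, R→C 40, S→C 95, T→D 60. Service 293; fixed 58; total 351.
{C, D, E}: P→C 32, Q→D 66, R→C 40, S→C 95, T→E 40. Service 273; fixed 85; total 358.
{B, C, D}: service 277 + fixed 96 = 373
{A, B, C, D, E}: service 257 + fixed 159 = 416
No other subset beats 351.

Open C and D; minimum total cost 351.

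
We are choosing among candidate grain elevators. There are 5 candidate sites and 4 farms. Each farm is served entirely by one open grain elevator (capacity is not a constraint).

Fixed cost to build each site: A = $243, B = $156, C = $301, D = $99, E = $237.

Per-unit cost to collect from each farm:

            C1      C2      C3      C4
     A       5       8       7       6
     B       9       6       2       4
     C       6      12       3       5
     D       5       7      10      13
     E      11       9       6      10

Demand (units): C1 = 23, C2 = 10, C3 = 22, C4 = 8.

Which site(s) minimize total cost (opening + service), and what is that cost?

For any fixed open set, each farm goes to its cheapest open site; total = fixed + service.
{B}: C1→B 9·23=207, C2→B 6·10=60, C3→B 2·22=44, C4→B 4·8=32. Service 343; fixed 156; total 499.
{B, D}: service 251 + fixed 255 = 506
{D}: C1→D 5·23=115, C2→D 7·10=70, C3→D 10·22=220, C4→D 13·8=104. Service 509; fixed 99; total 608.
{A, B, C, D, E}: C1→A 5·23=115, C2→B 6·10=60, C3→B 2·22=44, C4→B 4·8=32. Service 251; fixed 1036; total 1287.
No other subset beats 499.

Open B only; minimum total cost 499.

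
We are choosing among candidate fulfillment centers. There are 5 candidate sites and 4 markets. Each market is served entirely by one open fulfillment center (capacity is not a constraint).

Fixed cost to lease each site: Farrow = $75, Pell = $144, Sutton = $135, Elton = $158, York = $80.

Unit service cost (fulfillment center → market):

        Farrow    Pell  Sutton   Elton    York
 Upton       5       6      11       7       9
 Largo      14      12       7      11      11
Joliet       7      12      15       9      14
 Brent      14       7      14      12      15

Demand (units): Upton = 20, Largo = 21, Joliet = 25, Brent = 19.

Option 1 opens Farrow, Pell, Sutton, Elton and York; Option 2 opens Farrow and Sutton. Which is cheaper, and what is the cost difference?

Option 1: {Farrow, Pell, Sutton, Elton, York}: Upton→Farrow 5·20=100, Largo→Sutton 7·21=147, Joliet→Farrow 7·25=175, Brent→Pell 7·19=133. Service 555; fixed 592; total 1147.
Option 2: {Farrow, Sutton}: Upton→Farrow 5·20=100, Largo→Sutton 7·21=147, Joliet→Farrow 7·25=175, Brent→Farrow 14·19=266. Service 688; fixed 210; total 898.
Difference: |1147 − 898| = 249.

Option 2 is cheaper by 249.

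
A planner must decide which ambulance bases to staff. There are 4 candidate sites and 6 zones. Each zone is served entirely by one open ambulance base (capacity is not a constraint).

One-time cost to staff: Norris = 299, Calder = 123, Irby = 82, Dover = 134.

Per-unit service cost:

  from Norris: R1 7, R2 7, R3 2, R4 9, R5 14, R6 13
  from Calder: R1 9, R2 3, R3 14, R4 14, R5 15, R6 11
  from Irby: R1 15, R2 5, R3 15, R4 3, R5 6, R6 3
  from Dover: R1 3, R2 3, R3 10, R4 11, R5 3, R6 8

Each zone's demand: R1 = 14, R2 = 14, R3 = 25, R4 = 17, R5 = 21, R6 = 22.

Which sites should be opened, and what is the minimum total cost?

For any fixed open set, each zone goes to its cheapest open site; total = fixed + service.
{Irby, Dover}: R1→Dover 3·14=42, R2→Dover 3·14=42, R3→Dover 10·25=250, R4→Irby 3·17=51, R5→Dover 3·21=63, R6→Irby 3·22=66. Service 514; fixed 216; total 730.
{Norris, Irby, Dover}: service 314 + fixed 515 = 829
{Norris, Irby}: R1→Norris 7·14=98, R2→Irby 5·14=70, R3→Norris 2·25=50, R4→Irby 3·17=51, R5→Irby 6·21=126, R6→Irby 3·22=66. Service 461; fixed 381; total 842.
{Norris, Calder, Irby, Dover}: R1→Dover 3·14=42, R2→Calder 3·14=42, R3→Norris 2·25=50, R4→Irby 3·17=51, R5→Dover 3·21=63, R6→Irby 3·22=66. Service 314; fixed 638; total 952.
(All 15 nonempty subsets were checked; Irby and Dover is lowest.)

Open Irby and Dover; minimum total cost 730.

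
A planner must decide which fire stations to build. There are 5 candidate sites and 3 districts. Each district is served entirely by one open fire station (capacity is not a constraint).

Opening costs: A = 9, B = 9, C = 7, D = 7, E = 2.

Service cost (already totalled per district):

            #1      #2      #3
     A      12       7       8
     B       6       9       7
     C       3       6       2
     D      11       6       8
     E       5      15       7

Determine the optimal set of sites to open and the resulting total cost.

Open C only; minimum total cost 18.

For any fixed open set, each district goes to its cheapest open site; total = fixed + service.
{C}: #1→C 3, #2→C 6, #3→C 2. Service 11; fixed 7; total 18.
{C, E}: service 11 + fixed 9 = 20
{C, D}: service 11 + fixed 14 = 25
{A, B, C, D, E}: #1→C 3, #2→C 6, #3→C 2. Service 11; fixed 34; total 45.
No other subset beats 18.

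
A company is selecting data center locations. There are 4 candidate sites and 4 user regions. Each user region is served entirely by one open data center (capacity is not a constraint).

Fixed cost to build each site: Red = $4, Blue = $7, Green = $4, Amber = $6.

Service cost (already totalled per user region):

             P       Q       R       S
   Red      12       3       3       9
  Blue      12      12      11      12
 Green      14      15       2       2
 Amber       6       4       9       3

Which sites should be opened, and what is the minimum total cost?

Open Green and Amber; minimum total cost 24.

For any fixed open set, each user region goes to its cheapest open site; total = fixed + service.
{Green, Amber}: P→Amber 6, Q→Amber 4, R→Green 2, S→Green 2. Service 14; fixed 10; total 24.
{Red, Amber}: service 15 + fixed 10 = 25
{Red, Green}: service 19 + fixed 8 = 27
{Red, Blue, Green, Amber}: service 13 + fixed 21 = 34
(All 15 nonempty subsets were checked; Green and Amber is lowest.)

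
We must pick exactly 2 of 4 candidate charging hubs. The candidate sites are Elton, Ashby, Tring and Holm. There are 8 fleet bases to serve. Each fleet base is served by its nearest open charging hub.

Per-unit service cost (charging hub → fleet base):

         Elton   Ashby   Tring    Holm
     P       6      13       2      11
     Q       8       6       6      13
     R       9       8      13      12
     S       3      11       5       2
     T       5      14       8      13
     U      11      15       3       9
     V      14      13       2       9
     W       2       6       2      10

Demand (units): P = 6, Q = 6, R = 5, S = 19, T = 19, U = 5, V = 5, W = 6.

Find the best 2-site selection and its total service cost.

Choose Elton and Tring; total service cost 282.

With exactly 2 open, each fleet base uses its cheapest among the chosen.
{Elton, Tring}: P→Tring 2·6=12, Q→Tring 6·6=36, R→Elton 9·5=45, S→Elton 3·19=57, T→Elton 5·19=95, U→Tring 3·5=15, V→Tring 2·5=10, W→Elton 2·6=12. Service cost 282.
{Tring, Holm}: service cost 335
{Elton, Holm}: service cost 364
Among all 6 size-2 choices, {Elton, Tring} is lowest.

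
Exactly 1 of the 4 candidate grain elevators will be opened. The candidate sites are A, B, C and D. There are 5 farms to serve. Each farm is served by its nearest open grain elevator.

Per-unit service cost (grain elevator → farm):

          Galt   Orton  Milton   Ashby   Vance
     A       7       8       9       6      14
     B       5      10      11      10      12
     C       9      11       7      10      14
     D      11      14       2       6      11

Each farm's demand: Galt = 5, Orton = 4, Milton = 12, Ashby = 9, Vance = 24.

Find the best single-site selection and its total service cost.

With exactly 1 open, each farm uses its cheapest among the chosen.
{D}: Galt→D 11·5=55, Orton→D 14·4=56, Milton→D 2·12=24, Ashby→D 6·9=54, Vance→D 11·24=264. Service cost 453.
{A}: service cost 565
{B}: service cost 575
Among all 4 size-1 choices, {D} is lowest.

Choose D only; total service cost 453.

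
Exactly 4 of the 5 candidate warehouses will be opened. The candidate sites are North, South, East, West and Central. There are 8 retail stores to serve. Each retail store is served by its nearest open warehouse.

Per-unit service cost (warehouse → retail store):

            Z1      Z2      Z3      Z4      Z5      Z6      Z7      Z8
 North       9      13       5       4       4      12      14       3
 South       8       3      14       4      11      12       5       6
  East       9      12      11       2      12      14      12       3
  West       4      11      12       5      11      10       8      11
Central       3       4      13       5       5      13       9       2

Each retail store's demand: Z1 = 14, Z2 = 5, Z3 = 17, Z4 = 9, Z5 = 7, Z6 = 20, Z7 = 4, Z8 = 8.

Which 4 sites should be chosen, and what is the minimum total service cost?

With exactly 4 open, each retail store uses its cheapest among the chosen.
{North, East, West, Central}: Z1→Central 3·14=42, Z2→Central 4·5=20, Z3→North 5·17=85, Z4→East 2·9=18, Z5→North 4·7=28, Z6→West 10·20=200, Z7→West 8·4=32, Z8→Central 2·8=16. Service cost 441.
{North, South, West, Central}: service cost 442
{North, South, East, West}: service cost 446
Among all 5 size-4 choices, {North, East, West, Central} is lowest.

Choose North, East, West and Central; total service cost 441.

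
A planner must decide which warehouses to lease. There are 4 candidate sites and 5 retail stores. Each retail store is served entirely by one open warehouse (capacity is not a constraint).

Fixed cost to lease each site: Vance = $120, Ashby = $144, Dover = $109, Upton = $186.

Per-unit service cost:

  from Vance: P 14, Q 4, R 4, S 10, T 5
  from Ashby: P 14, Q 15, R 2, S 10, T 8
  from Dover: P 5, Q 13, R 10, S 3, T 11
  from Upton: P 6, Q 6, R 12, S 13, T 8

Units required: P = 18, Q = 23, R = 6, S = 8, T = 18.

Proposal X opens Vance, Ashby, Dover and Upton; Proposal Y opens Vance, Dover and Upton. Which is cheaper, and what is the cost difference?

Proposal Y is cheaper by 132.

Proposal X: {Vance, Ashby, Dover, Upton}: P→Dover 5·18=90, Q→Vance 4·23=92, R→Ashby 2·6=12, S→Dover 3·8=24, T→Vance 5·18=90. Service 308; fixed 559; total 867.
Proposal Y: {Vance, Dover, Upton}: P→Dover 5·18=90, Q→Vance 4·23=92, R→Vance 4·6=24, S→Dover 3·8=24, T→Vance 5·18=90. Service 320; fixed 415; total 735.
Difference: |867 − 735| = 132.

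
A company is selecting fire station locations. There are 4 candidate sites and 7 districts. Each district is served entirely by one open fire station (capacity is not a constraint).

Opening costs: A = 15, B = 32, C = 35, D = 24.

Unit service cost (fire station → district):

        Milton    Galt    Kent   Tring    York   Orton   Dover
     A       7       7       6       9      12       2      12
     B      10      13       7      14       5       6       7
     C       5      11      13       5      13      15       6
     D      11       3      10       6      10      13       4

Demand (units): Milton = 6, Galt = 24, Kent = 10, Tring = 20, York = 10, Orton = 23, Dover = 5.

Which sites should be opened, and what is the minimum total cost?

For any fixed open set, each district goes to its cheapest open site; total = fixed + service.
{A, B, D}: Milton→A 7·6=42, Galt→D 3·24=72, Kent→A 6·10=60, Tring→D 6·20=120, York→B 5·10=50, Orton→A 2·23=46, Dover→D 4·5=20. Service 410; fixed 71; total 481.
{A, B, C, D}: service 378 + fixed 106 = 484
{A, D}: service 460 + fixed 39 = 499
{A}: service 676 + fixed 15 = 691
No other subset beats 481.

Open A, B and D; minimum total cost 481.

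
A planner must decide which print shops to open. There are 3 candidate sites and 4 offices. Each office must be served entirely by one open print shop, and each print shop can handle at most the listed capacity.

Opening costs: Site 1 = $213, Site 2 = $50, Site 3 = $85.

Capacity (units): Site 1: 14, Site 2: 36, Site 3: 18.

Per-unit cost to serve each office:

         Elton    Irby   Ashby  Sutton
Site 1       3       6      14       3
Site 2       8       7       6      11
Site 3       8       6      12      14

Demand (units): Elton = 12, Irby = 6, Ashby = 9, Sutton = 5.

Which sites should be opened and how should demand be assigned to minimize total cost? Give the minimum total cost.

Open {Site 2}: Elton→Site 2 8·12=96, Irby→Site 2 7·6=42, Ashby→Site 2 6·9=54, Sutton→Site 2 11·5=55.
Loads: Site 2 carries 32/36. Service 247; fixed 50; total 297.
Next best feasible plan costs 376.

Minimum total cost: 297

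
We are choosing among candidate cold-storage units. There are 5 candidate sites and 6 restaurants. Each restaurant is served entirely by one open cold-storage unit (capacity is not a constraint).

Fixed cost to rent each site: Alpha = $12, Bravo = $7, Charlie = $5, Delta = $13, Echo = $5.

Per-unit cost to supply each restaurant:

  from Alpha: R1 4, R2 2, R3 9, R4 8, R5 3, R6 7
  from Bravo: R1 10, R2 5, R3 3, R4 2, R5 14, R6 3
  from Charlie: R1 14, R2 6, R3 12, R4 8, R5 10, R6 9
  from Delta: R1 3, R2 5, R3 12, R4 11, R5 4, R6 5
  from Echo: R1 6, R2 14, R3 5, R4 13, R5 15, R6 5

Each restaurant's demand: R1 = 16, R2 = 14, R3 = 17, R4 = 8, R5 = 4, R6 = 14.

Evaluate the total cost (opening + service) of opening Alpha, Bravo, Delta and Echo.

Each restaurant is assigned to its cheapest site among the open ones.
{Alpha, Bravo, Delta, Echo}: R1→Delta 3·16=48, R2→Alpha 2·14=28, R3→Bravo 3·17=51, R4→Bravo 2·8=16, R5→Alpha 3·4=12, R6→Bravo 3·14=42. Service 197; fixed 37; total 234.

Total cost: 234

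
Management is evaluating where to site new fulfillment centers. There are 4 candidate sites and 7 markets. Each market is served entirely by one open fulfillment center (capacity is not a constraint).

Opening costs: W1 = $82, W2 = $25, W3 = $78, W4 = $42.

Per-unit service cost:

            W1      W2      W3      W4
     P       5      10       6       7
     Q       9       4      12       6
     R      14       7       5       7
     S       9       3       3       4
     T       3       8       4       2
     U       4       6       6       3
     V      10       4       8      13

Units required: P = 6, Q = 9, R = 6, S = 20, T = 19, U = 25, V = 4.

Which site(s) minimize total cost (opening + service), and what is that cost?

For any fixed open set, each market goes to its cheapest open site; total = fixed + service.
{W2, W4}: P→W4 7·6=42, Q→W2 4·9=36, R→W2 7·6=42, S→W2 3·20=60, T→W4 2·19=38, U→W4 3·25=75, V→W2 4·4=16. Service 309; fixed 67; total 376.
{W4}: service 383 + fixed 42 = 425
{W2, W3, W4}: service 291 + fixed 145 = 436
{W1, W2, W3, W4}: service 285 + fixed 227 = 512
No other subset beats 376.

Open W2 and W4; minimum total cost 376.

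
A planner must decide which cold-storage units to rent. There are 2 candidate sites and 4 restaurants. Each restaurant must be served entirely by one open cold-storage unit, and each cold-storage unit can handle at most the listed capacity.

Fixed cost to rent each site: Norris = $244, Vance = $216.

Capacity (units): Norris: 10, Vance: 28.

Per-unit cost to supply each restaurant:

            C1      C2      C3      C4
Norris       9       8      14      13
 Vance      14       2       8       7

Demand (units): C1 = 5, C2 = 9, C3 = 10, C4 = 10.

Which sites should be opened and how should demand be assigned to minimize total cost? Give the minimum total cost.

Minimum total cost: 752

Open {Norris, Vance}: C1→Vance 14·5=70, C2→Norris 8·9=72, C3→Vance 8·10=80, C4→Vance 7·10=70.
Loads: Norris carries 9/10, Vance carries 25/28. Service 292; fixed 460; total 752.
Next best feasible plan costs 758.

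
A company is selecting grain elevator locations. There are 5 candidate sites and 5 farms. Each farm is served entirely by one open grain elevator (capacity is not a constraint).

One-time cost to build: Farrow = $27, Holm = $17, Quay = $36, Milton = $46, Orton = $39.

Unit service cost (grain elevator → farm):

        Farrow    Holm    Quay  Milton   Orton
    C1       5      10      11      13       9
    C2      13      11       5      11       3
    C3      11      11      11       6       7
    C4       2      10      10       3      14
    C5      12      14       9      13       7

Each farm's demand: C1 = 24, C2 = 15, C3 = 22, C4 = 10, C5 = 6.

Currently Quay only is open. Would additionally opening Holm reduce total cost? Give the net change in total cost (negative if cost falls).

Yes — net change −7 (cost falls by 7).

Current service cost with {Quay}: 735.
Adding Holm: each farm re-picks its cheapest; new service cost 711, saving 24.
Extra fixed cost: 17. Net change = 17 − 24 = -7.
(Totals: 771 → 764.)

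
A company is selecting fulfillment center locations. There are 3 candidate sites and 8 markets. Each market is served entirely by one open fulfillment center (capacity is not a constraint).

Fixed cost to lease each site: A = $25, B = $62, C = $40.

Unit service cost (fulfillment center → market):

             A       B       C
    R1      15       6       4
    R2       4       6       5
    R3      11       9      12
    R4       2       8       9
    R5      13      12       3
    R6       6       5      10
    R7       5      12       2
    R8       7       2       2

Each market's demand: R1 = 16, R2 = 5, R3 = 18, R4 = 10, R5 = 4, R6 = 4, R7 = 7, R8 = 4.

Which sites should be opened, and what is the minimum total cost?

For any fixed open set, each market goes to its cheapest open site; total = fixed + service.
{A, C}: R1→C 4·16=64, R2→A 4·5=20, R3→A 11·18=198, R4→A 2·10=20, R5→C 3·4=12, R6→A 6·4=24, R7→C 2·7=14, R8→C 2·4=8. Service 360; fixed 65; total 425.
{A, B, C}: service 320 + fixed 127 = 447
{B, C}: R1→C 4·16=64, R2→C 5·5=25, R3→B 9·18=162, R4→B 8·10=80, R5→C 3·4=12, R6→B 5·4=20, R7→C 2·7=14, R8→B 2·4=8. Service 385; fixed 102; total 487.
{A}: R1→A 15·16=240, R2→A 4·5=20, R3→A 11·18=198, R4→A 2·10=20, R5→A 13·4=52, R6→A 6·4=24, R7→A 5·7=35, R8→A 7·4=28. Service 617; fixed 25; total 642.
(All 7 nonempty subsets were checked; A and C is lowest.)

Open A and C; minimum total cost 425.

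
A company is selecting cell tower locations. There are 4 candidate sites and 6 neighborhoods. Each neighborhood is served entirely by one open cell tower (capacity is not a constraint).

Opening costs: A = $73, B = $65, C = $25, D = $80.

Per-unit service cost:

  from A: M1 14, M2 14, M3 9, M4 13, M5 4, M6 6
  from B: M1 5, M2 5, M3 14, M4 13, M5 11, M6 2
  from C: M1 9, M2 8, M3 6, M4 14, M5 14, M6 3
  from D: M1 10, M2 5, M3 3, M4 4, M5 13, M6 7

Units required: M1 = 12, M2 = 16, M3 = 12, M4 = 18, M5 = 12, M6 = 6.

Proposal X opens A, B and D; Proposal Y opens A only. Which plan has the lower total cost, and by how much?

Proposal X: {A, B, D}: M1→B 5·12=60, M2→B 5·16=80, M3→D 3·12=36, M4→D 4·18=72, M5→A 4·12=48, M6→B 2·6=12. Service 308; fixed 218; total 526.
Proposal Y: {A}: M1→A 14·12=168, M2→A 14·16=224, M3→A 9·12=108, M4→A 13·18=234, M5→A 4·12=48, M6→A 6·6=36. Service 818; fixed 73; total 891.
Difference: |526 − 891| = 365.

Proposal X is cheaper by 365.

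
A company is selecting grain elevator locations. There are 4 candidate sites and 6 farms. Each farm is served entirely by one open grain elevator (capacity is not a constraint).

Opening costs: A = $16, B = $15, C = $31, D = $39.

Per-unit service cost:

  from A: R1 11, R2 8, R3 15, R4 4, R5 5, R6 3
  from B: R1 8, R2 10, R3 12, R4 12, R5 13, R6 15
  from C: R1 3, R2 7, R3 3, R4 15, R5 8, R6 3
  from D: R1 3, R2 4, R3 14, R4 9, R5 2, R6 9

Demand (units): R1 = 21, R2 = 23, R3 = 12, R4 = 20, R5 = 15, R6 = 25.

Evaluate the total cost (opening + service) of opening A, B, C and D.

Each farm is assigned to its cheapest site among the open ones.
{A, B, C, D}: R1→C 3·21=63, R2→D 4·23=92, R3→C 3·12=36, R4→A 4·20=80, R5→D 2·15=30, R6→A 3·25=75. Service 376; fixed 101; total 477.

Total cost: 477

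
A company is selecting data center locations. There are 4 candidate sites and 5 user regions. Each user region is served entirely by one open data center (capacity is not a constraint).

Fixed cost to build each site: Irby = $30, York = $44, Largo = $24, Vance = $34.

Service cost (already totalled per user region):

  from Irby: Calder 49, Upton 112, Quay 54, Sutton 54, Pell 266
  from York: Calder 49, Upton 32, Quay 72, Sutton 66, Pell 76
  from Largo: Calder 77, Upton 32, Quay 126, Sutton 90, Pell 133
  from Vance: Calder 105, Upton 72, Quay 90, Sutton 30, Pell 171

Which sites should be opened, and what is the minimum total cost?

Open York and Vance; minimum total cost 337.

For any fixed open set, each user region goes to its cheapest open site; total = fixed + service.
{York, Vance}: Calder→York 49, Upton→York 32, Quay→York 72, Sutton→Vance 30, Pell→York 76. Service 259; fixed 78; total 337.
{Irby, York}: Calder→Irby 49, Upton→York 32, Quay→Irby 54, Sutton→Irby 54, Pell→York 76. Service 265; fixed 74; total 339.
{York}: service 295 + fixed 44 = 339
{Irby, York, Largo, Vance}: service 241 + fixed 132 = 373
No other subset beats 337.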